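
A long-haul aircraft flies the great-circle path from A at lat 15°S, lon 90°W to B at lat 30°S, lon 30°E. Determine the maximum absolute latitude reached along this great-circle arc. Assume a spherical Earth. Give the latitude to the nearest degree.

The great circle lies in the plane with unit normal n̂ = (p₁ × p₂)/|p₁ × p₂|.
Here n̂_z ≈ +0.757; the vertex latitude is φ_max = arccos|n̂_z| ≈ 40.8°.
Check via Clairaut: cos φ_max = |cos φ₁| · sin C = cos(15.0°)·sin(128.4°) ≈ 0.757, again giving ≈ 40.8°.

≈ 41°S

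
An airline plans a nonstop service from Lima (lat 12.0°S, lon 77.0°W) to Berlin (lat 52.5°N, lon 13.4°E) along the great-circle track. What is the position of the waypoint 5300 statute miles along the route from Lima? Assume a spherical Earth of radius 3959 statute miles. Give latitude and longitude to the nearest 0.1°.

≈ lat 44.5°N, lon 19.6°W

Write both endpoints as unit vectors p₁, p₂ with components (cos φ cos λ, cos φ sin λ, sin φ).
The central angle between the endpoints is δ = arccos(p₁·p₂) ≈ 1.741 rad (99.7°). The total great-circle distance is δ·R ≈ 1.741 × 3959 ≈ 6891 mi, so the target fraction is f = 5300/6891 ≈ 0.769.
Interpolate at f ≈ 0.769 with slerp weights a = sin((1−f)δ)/sin δ ≈ 0.397, b = sin(fδ)/sin δ ≈ 0.987.
p = a·p₁ + b·p₂ ≈ (0.672, -0.239, 0.701); φ = arcsin(p_z) ≈ 44.49°, λ = atan2(p_y, p_x) ≈ -19.58°.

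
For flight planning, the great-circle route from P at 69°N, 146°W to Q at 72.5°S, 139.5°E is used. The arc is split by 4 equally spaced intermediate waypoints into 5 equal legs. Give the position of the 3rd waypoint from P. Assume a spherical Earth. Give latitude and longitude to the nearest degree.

≈ 17°S, 177°E

Write both endpoints as unit vectors p₁, p₂ with components (cos φ cos λ, cos φ sin λ, sin φ).
The central angle between the endpoints is δ = arccos(p₁·p₂) ≈ 2.609 rad (149.5°).
Interpolate at f = 3/5 with slerp weights a = sin((1−f)δ)/sin δ ≈ 1.703, b = sin(fδ)/sin δ ≈ 1.970.
p = a·p₁ + b·p₂ ≈ (-0.956, 0.044, -0.289); φ = arcsin(p_z) ≈ -16.82°, λ = atan2(p_y, p_x) ≈ 177.39°.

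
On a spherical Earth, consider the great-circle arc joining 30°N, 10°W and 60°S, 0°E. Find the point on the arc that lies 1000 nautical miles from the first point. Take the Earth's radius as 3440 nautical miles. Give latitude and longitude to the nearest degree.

≈ 13°N, 9°W

The haversine formula gives a central angle δ ≈ 1.577 rad (90.4°) between the endpoints. The total great-circle distance is δ·R ≈ 1.577 × 3440 ≈ 5426 nmi, so the target fraction is f = 1000/5426 ≈ 0.184.
Interpolate at f ≈ 0.184 with slerp weights a = sin((1−f)δ)/sin δ ≈ 0.960, b = sin(fδ)/sin δ ≈ 0.287.
p = a·p₁ + b·p₂ ≈ (0.962, -0.144, 0.232); φ = arcsin(p_z) ≈ 13.40°, λ = atan2(p_y, p_x) ≈ -8.53°.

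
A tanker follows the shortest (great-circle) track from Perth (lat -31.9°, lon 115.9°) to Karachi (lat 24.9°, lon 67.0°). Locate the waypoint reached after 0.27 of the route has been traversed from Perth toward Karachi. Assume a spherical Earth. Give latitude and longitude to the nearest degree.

≈ lat -17°, lon 101°

Convert each endpoint to a unit vector on the sphere (x = cos φ cos λ, y = cos φ sin λ, z = sin φ).
The central angle between the endpoints is δ = arccos(p₁·p₂) ≈ 1.283 rad (73.5°).
Interpolate at f = 0.27 with slerp weights a = sin((1−f)δ)/sin δ ≈ 0.840, b = sin(fδ)/sin δ ≈ 0.354.
p = a·p₁ + b·p₂ ≈ (-0.186, 0.937, -0.295); φ = arcsin(p_z) ≈ -17.15°, λ = atan2(p_y, p_x) ≈ 101.23°.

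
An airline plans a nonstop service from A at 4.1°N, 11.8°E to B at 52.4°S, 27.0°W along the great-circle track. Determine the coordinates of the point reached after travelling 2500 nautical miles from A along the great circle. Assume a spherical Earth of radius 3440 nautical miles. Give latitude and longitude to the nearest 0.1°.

≈ 33.2°S, 7.7°W

Convert each endpoint to a unit vector on the sphere (x = cos φ cos λ, y = cos φ sin λ, z = sin φ).
The central angle between the endpoints is δ = arccos(p₁·p₂) ≈ 1.140 rad (65.3°). The total great-circle distance is δ·R ≈ 1.140 × 3440 ≈ 3921 nmi, so the target fraction is f = 2500/3921 ≈ 0.638.
Interpolate at f ≈ 0.638 with slerp weights a = sin((1−f)δ)/sin δ ≈ 0.442, b = sin(fδ)/sin δ ≈ 0.731.
p = a·p₁ + b·p₂ ≈ (0.829, -0.112, -0.548); φ = arcsin(p_z) ≈ -33.21°, λ = atan2(p_y, p_x) ≈ -7.72°.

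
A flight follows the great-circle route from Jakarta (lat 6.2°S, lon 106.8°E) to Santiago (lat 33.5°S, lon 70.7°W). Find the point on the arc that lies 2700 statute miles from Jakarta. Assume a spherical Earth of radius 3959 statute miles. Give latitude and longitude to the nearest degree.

Write both endpoints as unit vectors p₁, p₂ with components (cos φ cos λ, cos φ sin λ, sin φ).
The central angle between the endpoints is δ = arccos(p₁·p₂) ≈ 2.447 rad (140.2°). The total great-circle distance is δ·R ≈ 2.447 × 3959 ≈ 9690 mi, so the target fraction is f = 2700/9690 ≈ 0.279.
Interpolate at f ≈ 0.279 with slerp weights a = sin((1−f)δ)/sin δ ≈ 1.534, b = sin(fδ)/sin δ ≈ 0.985.
p = a·p₁ + b·p₂ ≈ (-0.169, 0.684, -0.709); φ = arcsin(p_z) ≈ -45.19°, λ = atan2(p_y, p_x) ≈ 103.88°.

≈ lat 45°S, lon 104°E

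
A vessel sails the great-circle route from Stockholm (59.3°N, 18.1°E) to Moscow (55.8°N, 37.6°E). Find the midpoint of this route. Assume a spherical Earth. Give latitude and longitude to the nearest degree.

Convert each endpoint to a unit vector on the sphere (x = cos φ cos λ, y = cos φ sin λ, z = sin φ).
The central angle between the endpoints is δ = arccos(p₁·p₂) ≈ 0.192 rad (11.0°).
Interpolate at f = 1/2 with slerp weights a = sin((1−f)δ)/sin δ ≈ 0.502, b = sin(fδ)/sin δ ≈ 0.502.
p = a·p₁ + b·p₂ ≈ (0.467, 0.252, 0.847); φ = arcsin(p_z) ≈ 57.93°, λ = atan2(p_y, p_x) ≈ 28.32°.

≈ 58°N, 28°E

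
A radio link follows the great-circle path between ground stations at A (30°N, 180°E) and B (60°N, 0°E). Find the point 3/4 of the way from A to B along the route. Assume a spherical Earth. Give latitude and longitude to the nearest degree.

≈ (82°N, 0°E)

Convert each endpoint to a unit vector on the sphere (x = cos φ cos λ, y = cos φ sin λ, z = sin φ).
The central angle between the endpoints is δ = arccos(p₁·p₂) ≈ 1.571 rad (90.0°).
Interpolate at f = 3/4 with slerp weights a = sin((1−f)δ)/sin δ ≈ 0.383, b = sin(fδ)/sin δ ≈ 0.924.
p = a·p₁ + b·p₂ ≈ (0.131, 0.000, 0.991); φ = arcsin(p_z) ≈ 82.50°, λ = atan2(p_y, p_x) ≈ 0.00°.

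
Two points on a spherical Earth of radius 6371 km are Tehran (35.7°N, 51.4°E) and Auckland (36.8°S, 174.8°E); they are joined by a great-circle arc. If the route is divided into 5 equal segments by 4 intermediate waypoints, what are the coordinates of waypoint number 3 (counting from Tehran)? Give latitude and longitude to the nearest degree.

≈ 10°S, 123°E

Convert each endpoint to a unit vector on the sphere (x = cos φ cos λ, y = cos φ sin λ, z = sin φ).
The central angle between the endpoints is δ = arccos(p₁·p₂) ≈ 2.357 rad (135.0°).
Interpolate at f = 3/5 with slerp weights a = sin((1−f)δ)/sin δ ≈ 1.145, b = sin(fδ)/sin δ ≈ 1.398.
p = a·p₁ + b·p₂ ≈ (-0.534, 0.828, -0.169); φ = arcsin(p_z) ≈ -9.74°, λ = atan2(p_y, p_x) ≈ 122.84°.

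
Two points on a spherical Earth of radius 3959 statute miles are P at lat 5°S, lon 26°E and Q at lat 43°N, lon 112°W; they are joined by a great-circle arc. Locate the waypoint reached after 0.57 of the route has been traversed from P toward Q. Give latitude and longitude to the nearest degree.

Write both endpoints as unit vectors p₁, p₂ with components (cos φ cos λ, cos φ sin λ, sin φ).
The central angle between the endpoints is δ = arccos(p₁·p₂) ≈ 2.215 rad (126.9°).
Interpolate at f = 0.57 with slerp weights a = sin((1−f)δ)/sin δ ≈ 1.020, b = sin(fδ)/sin δ ≈ 1.192.
p = a·p₁ + b·p₂ ≈ (0.586, -0.363, 0.724); φ = arcsin(p_z) ≈ 46.40°, λ = atan2(p_y, p_x) ≈ -31.78°.

≈ lat 46°N, lon 32°W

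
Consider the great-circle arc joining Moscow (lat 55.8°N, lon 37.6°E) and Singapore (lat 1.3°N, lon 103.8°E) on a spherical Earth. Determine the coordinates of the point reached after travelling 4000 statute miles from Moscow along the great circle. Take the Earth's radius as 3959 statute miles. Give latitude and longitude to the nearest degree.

≈ lat 16°N, lon 94°E

Convert each endpoint to a unit vector on the sphere (x = cos φ cos λ, y = cos φ sin λ, z = sin φ).
The central angle between the endpoints is δ = arccos(p₁·p₂) ≈ 1.323 rad (75.8°). The total great-circle distance is δ·R ≈ 1.323 × 3959 ≈ 5237 mi, so the target fraction is f = 4000/5237 ≈ 0.764.
Interpolate at f ≈ 0.764 with slerp weights a = sin((1−f)δ)/sin δ ≈ 0.317, b = sin(fδ)/sin δ ≈ 0.874.
p = a·p₁ + b·p₂ ≈ (-0.067, 0.957, 0.282); φ = arcsin(p_z) ≈ 16.38°, λ = atan2(p_y, p_x) ≈ 94.02°.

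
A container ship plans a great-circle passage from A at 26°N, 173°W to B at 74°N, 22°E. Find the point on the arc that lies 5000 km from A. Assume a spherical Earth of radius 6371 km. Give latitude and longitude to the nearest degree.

≈ 71°N, 178°E

Write both endpoints as unit vectors p₁, p₂ with components (cos φ cos λ, cos φ sin λ, sin φ).
The central angle between the endpoints is δ = arccos(p₁·p₂) ≈ 1.388 rad (79.5°). The total great-circle distance is δ·R ≈ 1.388 × 6371 ≈ 8841 km, so the target fraction is f = 5000/8841 ≈ 0.566.
Interpolate at f ≈ 0.566 with slerp weights a = sin((1−f)δ)/sin δ ≈ 0.577, b = sin(fδ)/sin δ ≈ 0.719.
p = a·p₁ + b·p₂ ≈ (-0.331, 0.011, 0.944); φ = arcsin(p_z) ≈ 70.67°, λ = atan2(p_y, p_x) ≈ 178.09°.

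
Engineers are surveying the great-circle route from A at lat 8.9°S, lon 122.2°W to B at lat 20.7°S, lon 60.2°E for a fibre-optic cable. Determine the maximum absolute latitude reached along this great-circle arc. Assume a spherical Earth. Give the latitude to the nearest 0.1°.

≈ 85.5°S

The great circle lies in the plane with unit normal n̂ = (p₁ × p₂)/|p₁ × p₂|.
Here n̂_z ≈ -0.078; the vertex latitude is φ_max = arccos|n̂_z| ≈ 85.5°.
Check via Clairaut: cos φ_max = |cos φ₁| · sin C = cos(8.9°)·sin(175.5°) ≈ 0.078, again giving ≈ 85.5°.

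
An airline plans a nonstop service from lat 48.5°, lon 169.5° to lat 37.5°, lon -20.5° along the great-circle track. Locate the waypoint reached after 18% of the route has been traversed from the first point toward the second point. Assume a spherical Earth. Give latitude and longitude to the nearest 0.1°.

From cos δ = sin φ₁ sin φ₂ + cos φ₁ cos φ₂ cos Δλ, the central angle is δ ≈ 1.633 rad (93.5°).
Interpolate at f = 0.18 with slerp weights a = sin((1−f)δ)/sin δ ≈ 0.975, b = sin(fδ)/sin δ ≈ 0.290.
p = a·p₁ + b·p₂ ≈ (-0.420, 0.037, 0.907); φ = arcsin(p_z) ≈ 65.09°, λ = atan2(p_y, p_x) ≈ 174.95°.

≈ lat 65.1°, lon 174.9°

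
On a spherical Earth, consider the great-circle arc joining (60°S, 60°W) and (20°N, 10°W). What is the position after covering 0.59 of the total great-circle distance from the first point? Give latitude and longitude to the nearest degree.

≈ (14°S, 24°W)

Write both endpoints as unit vectors p₁, p₂ with components (cos φ cos λ, cos φ sin λ, sin φ).
The central angle between the endpoints is δ = arccos(p₁·p₂) ≈ 1.565 rad (89.7°).
Interpolate at f = 0.59 with slerp weights a = sin((1−f)δ)/sin δ ≈ 0.599, b = sin(fδ)/sin δ ≈ 0.798.
p = a·p₁ + b·p₂ ≈ (0.888, -0.389, -0.246); φ = arcsin(p_z) ≈ -14.21°, λ = atan2(p_y, p_x) ≈ -23.68°.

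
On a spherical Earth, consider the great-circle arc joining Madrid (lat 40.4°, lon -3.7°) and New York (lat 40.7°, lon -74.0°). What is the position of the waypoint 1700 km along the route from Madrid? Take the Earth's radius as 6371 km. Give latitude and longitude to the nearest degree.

Write both endpoints as unit vectors p₁, p₂ with components (cos φ cos λ, cos φ sin λ, sin φ).
The central angle between the endpoints is δ = arccos(p₁·p₂) ≈ 0.906 rad (51.9°). The total great-circle distance is δ·R ≈ 0.906 × 6371 ≈ 5769 km, so the target fraction is f = 1700/5769 ≈ 0.295.
Interpolate at f ≈ 0.295 with slerp weights a = sin((1−f)δ)/sin δ ≈ 0.758, b = sin(fδ)/sin δ ≈ 0.335.
p = a·p₁ + b·p₂ ≈ (0.646, -0.281, 0.710); φ = arcsin(p_z) ≈ 45.21°, λ = atan2(p_y, p_x) ≈ -23.55°.

≈ lat 45°, lon -24°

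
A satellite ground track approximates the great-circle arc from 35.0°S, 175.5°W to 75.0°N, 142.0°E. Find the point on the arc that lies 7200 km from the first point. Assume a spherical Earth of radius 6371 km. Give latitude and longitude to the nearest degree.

Write both endpoints as unit vectors p₁, p₂ with components (cos φ cos λ, cos φ sin λ, sin φ).
The central angle between the endpoints is δ = arccos(p₁·p₂) ≈ 1.980 rad (113.4°). The total great-circle distance is δ·R ≈ 1.980 × 6371 ≈ 12613 km, so the target fraction is f = 7200/12613 ≈ 0.571.
Interpolate at f ≈ 0.571 with slerp weights a = sin((1−f)δ)/sin δ ≈ 0.819, b = sin(fδ)/sin δ ≈ 0.986.
p = a·p₁ + b·p₂ ≈ (-0.870, 0.104, 0.483); φ = arcsin(p_z) ≈ 28.86°, λ = atan2(p_y, p_x) ≈ 173.15°.

≈ 29°N, 173°E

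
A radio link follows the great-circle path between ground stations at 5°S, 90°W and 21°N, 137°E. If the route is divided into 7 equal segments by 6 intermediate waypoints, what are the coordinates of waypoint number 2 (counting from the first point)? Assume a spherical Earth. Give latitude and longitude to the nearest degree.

≈ 10°N, 125°W

Convert each endpoint to a unit vector on the sphere (x = cos φ cos λ, y = cos φ sin λ, z = sin φ).
The central angle between the endpoints is δ = arccos(p₁·p₂) ≈ 2.299 rad (131.7°).
Interpolate at f = 2/7 with slerp weights a = sin((1−f)δ)/sin δ ≈ 1.336, b = sin(fδ)/sin δ ≈ 0.818.
p = a·p₁ + b·p₂ ≈ (-0.559, -0.810, 0.177); φ = arcsin(p_z) ≈ 10.18°, λ = atan2(p_y, p_x) ≈ -124.58°.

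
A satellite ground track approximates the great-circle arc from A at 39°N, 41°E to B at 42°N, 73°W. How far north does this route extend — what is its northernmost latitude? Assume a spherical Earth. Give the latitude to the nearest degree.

≈ 58°N

The great circle lies in the plane with unit normal n̂ = (p₁ × p₂)/|p₁ × p₂|.
Here n̂_z ≈ -0.537; the vertex latitude is φ_max = arccos|n̂_z| ≈ 57.5°.
Check via Clairaut: cos φ_max = |cos φ₁| · sin C = cos(39.0°)·sin(43.7°) ≈ 0.537, again giving ≈ 57.5°.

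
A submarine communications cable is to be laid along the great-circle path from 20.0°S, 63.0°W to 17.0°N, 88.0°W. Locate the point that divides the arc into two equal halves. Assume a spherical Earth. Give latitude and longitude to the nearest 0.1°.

Convert each endpoint to a unit vector on the sphere (x = cos φ cos λ, y = cos φ sin λ, z = sin φ).
The central angle between the endpoints is δ = arccos(p₁·p₂) ≈ 0.775 rad (44.4°).
Interpolate at f = 1/2 with slerp weights a = sin((1−f)δ)/sin δ ≈ 0.540, b = sin(fδ)/sin δ ≈ 0.540.
p = a·p₁ + b·p₂ ≈ (0.248, -0.968, -0.027); φ = arcsin(p_z) ≈ -1.54°, λ = atan2(p_y, p_x) ≈ -75.61°.

≈ 1.5°S, 75.6°W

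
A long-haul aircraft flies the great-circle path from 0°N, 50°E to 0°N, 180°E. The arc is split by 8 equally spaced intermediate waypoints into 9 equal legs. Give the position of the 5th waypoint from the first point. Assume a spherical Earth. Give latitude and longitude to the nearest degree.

≈ 0°N, 122°E

Convert each endpoint to a unit vector on the sphere (x = cos φ cos λ, y = cos φ sin λ, z = sin φ).
The central angle between the endpoints is δ = arccos(p₁·p₂) ≈ 2.269 rad (130.0°).
Interpolate at f = 5/9 with slerp weights a = sin((1−f)δ)/sin δ ≈ 1.104, b = sin(fδ)/sin δ ≈ 1.243.
p = a·p₁ + b·p₂ ≈ (-0.533, 0.846, 0.000); φ = arcsin(p_z) ≈ 0.00°, λ = atan2(p_y, p_x) ≈ 122.22°.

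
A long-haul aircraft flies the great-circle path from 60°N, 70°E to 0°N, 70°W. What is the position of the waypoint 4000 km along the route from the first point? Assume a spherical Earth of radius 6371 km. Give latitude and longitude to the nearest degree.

Write both endpoints as unit vectors p₁, p₂ with components (cos φ cos λ, cos φ sin λ, sin φ).
The central angle between the endpoints is δ = arccos(p₁·p₂) ≈ 1.964 rad (112.5°). The total great-circle distance is δ·R ≈ 1.964 × 6371 ≈ 12512 km, so the target fraction is f = 4000/12512 ≈ 0.320.
Interpolate at f ≈ 0.320 with slerp weights a = sin((1−f)δ)/sin δ ≈ 1.053, b = sin(fδ)/sin δ ≈ 0.636.
p = a·p₁ + b·p₂ ≈ (0.398, -0.103, 0.912); φ = arcsin(p_z) ≈ 65.76°, λ = atan2(p_y, p_x) ≈ -14.51°.

≈ 66°N, 15°W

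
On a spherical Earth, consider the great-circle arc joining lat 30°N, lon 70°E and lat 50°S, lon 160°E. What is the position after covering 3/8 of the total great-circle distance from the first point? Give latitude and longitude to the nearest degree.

≈ lat 3°S, lon 98°E

From cos δ = sin φ₁ sin φ₂ + cos φ₁ cos φ₂ cos Δλ, the central angle is δ ≈ 1.964 rad (112.5°).
Interpolate at f = 3/8 with slerp weights a = sin((1−f)δ)/sin δ ≈ 1.019, b = sin(fδ)/sin δ ≈ 0.727.
p = a·p₁ + b·p₂ ≈ (-0.137, 0.989, -0.047); φ = arcsin(p_z) ≈ -2.71°, λ = atan2(p_y, p_x) ≈ 97.90°.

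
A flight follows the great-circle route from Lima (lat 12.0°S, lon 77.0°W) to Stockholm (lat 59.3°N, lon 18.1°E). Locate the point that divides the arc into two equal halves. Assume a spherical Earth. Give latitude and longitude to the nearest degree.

≈ lat 32°N, lon 48°W

Convert each endpoint to a unit vector on the sphere (x = cos φ cos λ, y = cos φ sin λ, z = sin φ).
The central angle between the endpoints is δ = arccos(p₁·p₂) ≈ 1.796 rad (102.9°).
Interpolate at f = 1/2 with slerp weights a = sin((1−f)δ)/sin δ ≈ 0.802, b = sin(fδ)/sin δ ≈ 0.802.
p = a·p₁ + b·p₂ ≈ (0.566, -0.637, 0.523); φ = arcsin(p_z) ≈ 31.54°, λ = atan2(p_y, p_x) ≈ -48.40°.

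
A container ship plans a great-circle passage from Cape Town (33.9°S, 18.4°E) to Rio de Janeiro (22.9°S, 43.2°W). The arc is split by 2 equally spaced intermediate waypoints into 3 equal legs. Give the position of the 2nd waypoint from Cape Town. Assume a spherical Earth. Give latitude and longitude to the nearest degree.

From cos δ = sin φ₁ sin φ₂ + cos φ₁ cos φ₂ cos Δλ, the central angle is δ ≈ 0.951 rad (54.5°).
Interpolate at f = 2/3 with slerp weights a = sin((1−f)δ)/sin δ ≈ 0.383, b = sin(fδ)/sin δ ≈ 0.728.
p = a·p₁ + b·p₂ ≈ (0.790, -0.359, -0.497); φ = arcsin(p_z) ≈ -29.79°, λ = atan2(p_y, p_x) ≈ -24.40°.

≈ 30°S, 24°W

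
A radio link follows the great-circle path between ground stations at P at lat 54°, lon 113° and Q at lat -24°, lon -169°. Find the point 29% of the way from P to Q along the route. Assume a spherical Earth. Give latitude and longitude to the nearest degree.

≈ lat 36°, lon 147°

From cos δ = sin φ₁ sin φ₂ + cos φ₁ cos φ₂ cos Δλ, the central angle is δ ≈ 1.790 rad (102.6°).
Interpolate at f = 0.29 with slerp weights a = sin((1−f)δ)/sin δ ≈ 0.979, b = sin(fδ)/sin δ ≈ 0.508.
p = a·p₁ + b·p₂ ≈ (-0.681, 0.441, 0.585); φ = arcsin(p_z) ≈ 35.81°, λ = atan2(p_y, p_x) ≈ 147.06°.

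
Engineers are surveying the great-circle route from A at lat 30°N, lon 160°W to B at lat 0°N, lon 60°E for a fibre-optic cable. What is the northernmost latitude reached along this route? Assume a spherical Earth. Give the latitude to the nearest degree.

The great circle lies in the plane with unit normal n̂ = (p₁ × p₂)/|p₁ × p₂|.
Here n̂_z ≈ -0.744; the vertex latitude is φ_max = arccos|n̂_z| ≈ 41.9°.
Check via Clairaut: cos φ_max = |cos φ₁| · sin C = cos(30.0°)·sin(59.2°) ≈ 0.744, again giving ≈ 41.9°.

≈ 42°N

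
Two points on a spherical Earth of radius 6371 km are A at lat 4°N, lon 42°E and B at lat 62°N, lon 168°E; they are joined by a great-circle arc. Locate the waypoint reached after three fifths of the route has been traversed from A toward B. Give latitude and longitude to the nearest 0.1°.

≈ lat 57.2°N, lon 81.0°E

The haversine formula gives a central angle δ ≈ 1.786 rad (102.3°) between the endpoints.
Interpolate at f = 3/5 with slerp weights a = sin((1−f)δ)/sin δ ≈ 0.671, b = sin(fδ)/sin δ ≈ 0.899.
p = a·p₁ + b·p₂ ≈ (0.084, 0.535, 0.840); φ = arcsin(p_z) ≈ 57.18°, λ = atan2(p_y, p_x) ≈ 81.03°.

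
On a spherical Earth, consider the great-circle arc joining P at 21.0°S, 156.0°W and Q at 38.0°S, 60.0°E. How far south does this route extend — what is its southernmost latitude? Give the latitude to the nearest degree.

The great circle lies in the plane with unit normal n̂ = (p₁ × p₂)/|p₁ × p₂|.
Here n̂_z ≈ -0.466; the vertex latitude is φ_max = arccos|n̂_z| ≈ 62.2°.
Check via Clairaut: cos φ_max = |cos φ₁| · sin C = cos(21.0°)·sin(150.0°) ≈ 0.466, again giving ≈ 62.2°.

≈ 62°S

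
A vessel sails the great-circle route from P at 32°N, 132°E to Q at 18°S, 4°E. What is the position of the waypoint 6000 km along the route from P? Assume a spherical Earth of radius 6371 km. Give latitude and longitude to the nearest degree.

≈ 21°N, 72°E

The haversine formula gives a central angle δ ≈ 2.292 rad (131.3°) between the endpoints. The total great-circle distance is δ·R ≈ 2.292 × 6371 ≈ 14603 km, so the target fraction is f = 6000/14603 ≈ 0.411.
Interpolate at f ≈ 0.411 with slerp weights a = sin((1−f)δ)/sin δ ≈ 1.299, b = sin(fδ)/sin δ ≈ 1.077.
p = a·p₁ + b·p₂ ≈ (0.284, 0.890, 0.356); φ = arcsin(p_z) ≈ 20.84°, λ = atan2(p_y, p_x) ≈ 72.30°.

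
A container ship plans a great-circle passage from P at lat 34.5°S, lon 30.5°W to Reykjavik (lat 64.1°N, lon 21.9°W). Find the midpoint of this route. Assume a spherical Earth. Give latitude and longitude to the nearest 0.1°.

From cos δ = sin φ₁ sin φ₂ + cos φ₁ cos φ₂ cos Δλ, the central angle is δ ≈ 1.725 rad (98.8°).
Interpolate at f = 1/2 with slerp weights a = sin((1−f)δ)/sin δ ≈ 0.769, b = sin(fδ)/sin δ ≈ 0.769.
p = a·p₁ + b·p₂ ≈ (0.857, -0.447, 0.256); φ = arcsin(p_z) ≈ 14.84°, λ = atan2(p_y, p_x) ≈ -27.52°.

≈ lat 14.8°N, lon 27.5°W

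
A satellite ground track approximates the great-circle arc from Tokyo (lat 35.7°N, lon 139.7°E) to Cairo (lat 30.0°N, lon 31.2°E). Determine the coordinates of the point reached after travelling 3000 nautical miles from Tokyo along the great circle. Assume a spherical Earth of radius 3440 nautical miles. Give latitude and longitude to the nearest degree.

≈ lat 47°N, lon 73°E

Convert each endpoint to a unit vector on the sphere (x = cos φ cos λ, y = cos φ sin λ, z = sin φ).
The central angle between the endpoints is δ = arccos(p₁·p₂) ≈ 1.502 rad (86.1°). The total great-circle distance is δ·R ≈ 1.502 × 3440 ≈ 5167 nmi, so the target fraction is f = 3000/5167 ≈ 0.581.
Interpolate at f ≈ 0.581 with slerp weights a = sin((1−f)δ)/sin δ ≈ 0.591, b = sin(fδ)/sin δ ≈ 0.767.
p = a·p₁ + b·p₂ ≈ (0.203, 0.655, 0.728); φ = arcsin(p_z) ≈ 46.75°, λ = atan2(p_y, p_x) ≈ 72.79°.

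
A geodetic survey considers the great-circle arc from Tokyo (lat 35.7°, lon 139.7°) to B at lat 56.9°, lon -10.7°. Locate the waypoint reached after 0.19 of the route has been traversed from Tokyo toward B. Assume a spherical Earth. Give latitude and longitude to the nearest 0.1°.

≈ lat 50.9°, lon 132.9°

Convert each endpoint to a unit vector on the sphere (x = cos φ cos λ, y = cos φ sin λ, z = sin φ).
The central angle between the endpoints is δ = arccos(p₁·p₂) ≈ 1.467 rad (84.1°).
Interpolate at f = 0.19 with slerp weights a = sin((1−f)δ)/sin δ ≈ 0.933, b = sin(fδ)/sin δ ≈ 0.277.
p = a·p₁ + b·p₂ ≈ (-0.429, 0.462, 0.776); φ = arcsin(p_z) ≈ 50.91°, λ = atan2(p_y, p_x) ≈ 132.90°.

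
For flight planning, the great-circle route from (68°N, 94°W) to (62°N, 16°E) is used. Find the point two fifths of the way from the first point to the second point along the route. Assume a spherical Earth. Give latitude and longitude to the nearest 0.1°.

≈ (75.3°N, 45.6°W)

Write both endpoints as unit vectors p₁, p₂ with components (cos φ cos λ, cos φ sin λ, sin φ).
The central angle between the endpoints is δ = arccos(p₁·p₂) ≈ 0.710 rad (40.7°).
Interpolate at f = 2/5 with slerp weights a = sin((1−f)δ)/sin δ ≈ 0.634, b = sin(fδ)/sin δ ≈ 0.430.
p = a·p₁ + b·p₂ ≈ (0.177, -0.181, 0.967); φ = arcsin(p_z) ≈ 75.31°, λ = atan2(p_y, p_x) ≈ -45.62°.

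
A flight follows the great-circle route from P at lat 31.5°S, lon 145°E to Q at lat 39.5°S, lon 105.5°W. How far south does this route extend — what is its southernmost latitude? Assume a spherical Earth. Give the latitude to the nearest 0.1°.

The great circle lies in the plane with unit normal n̂ = (p₁ × p₂)/|p₁ × p₂|.
Here n̂_z ≈ +0.624; the vertex latitude is φ_max = arccos|n̂_z| ≈ 51.4°.
Check via Clairaut: cos φ_max = |cos φ₁| · sin C = cos(31.5°)·sin(132.9°) ≈ 0.624, again giving ≈ 51.4°.

≈ 51.4°S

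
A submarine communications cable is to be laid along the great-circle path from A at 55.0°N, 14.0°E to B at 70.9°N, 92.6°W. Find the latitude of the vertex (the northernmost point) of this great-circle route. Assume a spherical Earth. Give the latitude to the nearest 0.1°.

The great circle lies in the plane with unit normal n̂ = (p₁ × p₂)/|p₁ × p₂|.
Here n̂_z ≈ -0.259; the vertex latitude is φ_max = arccos|n̂_z| ≈ 75.0°.

≈ 75.0°N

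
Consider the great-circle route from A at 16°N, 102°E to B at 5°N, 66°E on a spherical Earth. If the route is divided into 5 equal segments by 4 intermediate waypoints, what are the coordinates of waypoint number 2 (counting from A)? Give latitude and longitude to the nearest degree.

≈ 12°N, 87°E

From cos δ = sin φ₁ sin φ₂ + cos φ₁ cos φ₂ cos Δλ, the central angle is δ ≈ 0.646 rad (37.0°).
Interpolate at f = 2/5 with slerp weights a = sin((1−f)δ)/sin δ ≈ 0.628, b = sin(fδ)/sin δ ≈ 0.424.
p = a·p₁ + b·p₂ ≈ (0.047, 0.977, 0.210); φ = arcsin(p_z) ≈ 12.12°, λ = atan2(p_y, p_x) ≈ 87.27°.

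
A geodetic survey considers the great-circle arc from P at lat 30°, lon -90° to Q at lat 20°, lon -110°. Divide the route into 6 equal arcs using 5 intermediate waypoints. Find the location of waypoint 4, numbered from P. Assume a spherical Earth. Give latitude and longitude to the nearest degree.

≈ lat 24°, lon -104°

Convert each endpoint to a unit vector on the sphere (x = cos φ cos λ, y = cos φ sin λ, z = sin φ).
The central angle between the endpoints is δ = arccos(p₁·p₂) ≈ 0.360 rad (20.7°).
Interpolate at f = 4/6 with slerp weights a = sin((1−f)δ)/sin δ ≈ 0.340, b = sin(fδ)/sin δ ≈ 0.675.
p = a·p₁ + b·p₂ ≈ (-0.217, -0.890, 0.401); φ = arcsin(p_z) ≈ 23.62°, λ = atan2(p_y, p_x) ≈ -103.69°.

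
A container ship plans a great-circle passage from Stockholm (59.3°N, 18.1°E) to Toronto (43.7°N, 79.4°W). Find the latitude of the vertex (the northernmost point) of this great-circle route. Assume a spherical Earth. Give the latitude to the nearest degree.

The great circle lies in the plane with unit normal n̂ = (p₁ × p₂)/|p₁ × p₂|.
Here n̂_z ≈ -0.437; the vertex latitude is φ_max = arccos|n̂_z| ≈ 64.1°.
Check via Clairaut: cos φ_max = |cos φ₁| · sin C = cos(59.3°)·sin(58.8°) ≈ 0.437, again giving ≈ 64.1°.

≈ 64°N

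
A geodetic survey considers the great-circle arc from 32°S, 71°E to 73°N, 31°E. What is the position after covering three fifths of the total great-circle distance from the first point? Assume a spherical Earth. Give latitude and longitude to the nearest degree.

Convert each endpoint to a unit vector on the sphere (x = cos φ cos λ, y = cos φ sin λ, z = sin φ).
The central angle between the endpoints is δ = arccos(p₁·p₂) ≈ 1.893 rad (108.5°).
Interpolate at f = 3/5 with slerp weights a = sin((1−f)δ)/sin δ ≈ 0.724, b = sin(fδ)/sin δ ≈ 0.956.
p = a·p₁ + b·p₂ ≈ (0.440, 0.725, 0.531); φ = arcsin(p_z) ≈ 32.05°, λ = atan2(p_y, p_x) ≈ 58.76°.

≈ 32°N, 59°E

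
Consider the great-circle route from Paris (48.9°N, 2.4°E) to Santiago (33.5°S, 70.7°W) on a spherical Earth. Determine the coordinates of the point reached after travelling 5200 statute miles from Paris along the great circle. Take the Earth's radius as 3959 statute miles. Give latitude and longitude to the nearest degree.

≈ (10°S, 52°W)

Write both endpoints as unit vectors p₁, p₂ with components (cos φ cos λ, cos φ sin λ, sin φ).
The central angle between the endpoints is δ = arccos(p₁·p₂) ≈ 1.830 rad (104.9°). The total great-circle distance is δ·R ≈ 1.830 × 3959 ≈ 7246 mi, so the target fraction is f = 5200/7246 ≈ 0.718.
Interpolate at f ≈ 0.718 with slerp weights a = sin((1−f)δ)/sin δ ≈ 0.511, b = sin(fδ)/sin δ ≈ 1.001.
p = a·p₁ + b·p₂ ≈ (0.612, -0.773, -0.167); φ = arcsin(p_z) ≈ -9.61°, λ = atan2(p_y, p_x) ≈ -51.67°.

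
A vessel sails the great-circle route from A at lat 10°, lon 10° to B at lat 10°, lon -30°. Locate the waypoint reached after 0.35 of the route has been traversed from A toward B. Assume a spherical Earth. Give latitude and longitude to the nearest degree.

≈ lat 11°, lon -4°

Convert each endpoint to a unit vector on the sphere (x = cos φ cos λ, y = cos φ sin λ, z = sin φ).
The central angle between the endpoints is δ = arccos(p₁·p₂) ≈ 0.687 rad (39.4°).
Interpolate at f = 0.35 with slerp weights a = sin((1−f)δ)/sin δ ≈ 0.681, b = sin(fδ)/sin δ ≈ 0.375.
p = a·p₁ + b·p₂ ≈ (0.981, -0.068, 0.183); φ = arcsin(p_z) ≈ 10.57°, λ = atan2(p_y, p_x) ≈ -3.99°.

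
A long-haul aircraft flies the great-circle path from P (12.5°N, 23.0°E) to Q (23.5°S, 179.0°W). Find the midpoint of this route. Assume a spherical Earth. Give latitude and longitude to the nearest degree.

≈ (26°S, 93°E)

The haversine formula gives a central angle δ ≈ 2.730 rad (156.4°) between the endpoints.
Interpolate at f = 1/2 with slerp weights a = sin((1−f)δ)/sin δ ≈ 2.446, b = sin(fδ)/sin δ ≈ 2.446.
p = a·p₁ + b·p₂ ≈ (-0.045, 0.894, -0.446); φ = arcsin(p_z) ≈ -26.48°, λ = atan2(p_y, p_x) ≈ 92.86°.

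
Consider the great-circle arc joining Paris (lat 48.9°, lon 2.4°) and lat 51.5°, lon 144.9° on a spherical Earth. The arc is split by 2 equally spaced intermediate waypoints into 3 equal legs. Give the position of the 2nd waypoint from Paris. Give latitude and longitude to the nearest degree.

Write both endpoints as unit vectors p₁, p₂ with components (cos φ cos λ, cos φ sin λ, sin φ).
The central angle between the endpoints is δ = arccos(p₁·p₂) ≈ 1.303 rad (74.6°).
Interpolate at f = 2/3 with slerp weights a = sin((1−f)δ)/sin δ ≈ 0.436, b = sin(fδ)/sin δ ≈ 0.792.
p = a·p₁ + b·p₂ ≈ (-0.117, 0.295, 0.948); φ = arcsin(p_z) ≈ 71.49°, λ = atan2(p_y, p_x) ≈ 111.55°.

≈ lat 71°, lon 112°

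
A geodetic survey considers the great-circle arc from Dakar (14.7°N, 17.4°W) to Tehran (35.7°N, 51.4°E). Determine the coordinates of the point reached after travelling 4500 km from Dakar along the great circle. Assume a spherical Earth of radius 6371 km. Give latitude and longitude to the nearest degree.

Write both endpoints as unit vectors p₁, p₂ with components (cos φ cos λ, cos φ sin λ, sin φ).
The central angle between the endpoints is δ = arccos(p₁·p₂) ≈ 1.124 rad (64.4°). The total great-circle distance is δ·R ≈ 1.124 × 6371 ≈ 7161 km, so the target fraction is f = 4500/7161 ≈ 0.628.
Interpolate at f ≈ 0.628 with slerp weights a = sin((1−f)δ)/sin δ ≈ 0.450, b = sin(fδ)/sin δ ≈ 0.720.
p = a·p₁ + b·p₂ ≈ (0.780, 0.327, 0.534); φ = arcsin(p_z) ≈ 32.28°, λ = atan2(p_y, p_x) ≈ 22.73°.

≈ 32°N, 23°E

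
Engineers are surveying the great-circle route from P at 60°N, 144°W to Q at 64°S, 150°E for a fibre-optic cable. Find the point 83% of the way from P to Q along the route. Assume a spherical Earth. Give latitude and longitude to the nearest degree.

From cos δ = sin φ₁ sin φ₂ + cos φ₁ cos φ₂ cos Δλ, the central angle is δ ≈ 2.331 rad (133.6°).
Interpolate at f = 0.83 with slerp weights a = sin((1−f)δ)/sin δ ≈ 0.533, b = sin(fδ)/sin δ ≈ 1.290.
p = a·p₁ + b·p₂ ≈ (-0.705, 0.126, -0.698); φ = arcsin(p_z) ≈ -44.25°, λ = atan2(p_y, p_x) ≈ 169.86°.

≈ 44°S, 170°E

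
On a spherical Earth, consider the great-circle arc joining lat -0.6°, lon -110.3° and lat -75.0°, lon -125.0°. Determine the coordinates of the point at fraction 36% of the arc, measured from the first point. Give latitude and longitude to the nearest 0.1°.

The haversine formula gives a central angle δ ≈ 1.307 rad (74.9°) between the endpoints.
Interpolate at f = 0.36 with slerp weights a = sin((1−f)δ)/sin δ ≈ 0.769, b = sin(fδ)/sin δ ≈ 0.470.
p = a·p₁ + b·p₂ ≈ (-0.336, -0.821, -0.462); φ = arcsin(p_z) ≈ -27.50°, λ = atan2(p_y, p_x) ≈ -112.29°.

≈ lat -27.5°, lon -112.3°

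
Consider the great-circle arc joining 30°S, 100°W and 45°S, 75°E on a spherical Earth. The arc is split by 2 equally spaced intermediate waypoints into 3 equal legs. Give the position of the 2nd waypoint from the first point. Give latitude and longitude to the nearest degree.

≈ 80°S, 61°E

Convert each endpoint to a unit vector on the sphere (x = cos φ cos λ, y = cos φ sin λ, z = sin φ).
The central angle between the endpoints is δ = arccos(p₁·p₂) ≈ 1.830 rad (104.9°).
Interpolate at f = 2/3 with slerp weights a = sin((1−f)δ)/sin δ ≈ 0.593, b = sin(fδ)/sin δ ≈ 0.972.
p = a·p₁ + b·p₂ ≈ (0.089, 0.158, -0.983); φ = arcsin(p_z) ≈ -79.56°, λ = atan2(p_y, p_x) ≈ 60.71°.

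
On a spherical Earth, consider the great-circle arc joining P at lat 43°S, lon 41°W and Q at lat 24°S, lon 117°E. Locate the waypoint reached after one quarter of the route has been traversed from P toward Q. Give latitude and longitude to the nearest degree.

From cos δ = sin φ₁ sin φ₂ + cos φ₁ cos φ₂ cos Δλ, the central angle is δ ≈ 1.920 rad (110.0°).
Interpolate at f = 1/4 with slerp weights a = sin((1−f)δ)/sin δ ≈ 1.055, b = sin(fδ)/sin δ ≈ 0.491.
p = a·p₁ + b·p₂ ≈ (0.379, -0.106, -0.919); φ = arcsin(p_z) ≈ -66.85°, λ = atan2(p_y, p_x) ≈ -15.68°.

≈ lat 67°S, lon 16°W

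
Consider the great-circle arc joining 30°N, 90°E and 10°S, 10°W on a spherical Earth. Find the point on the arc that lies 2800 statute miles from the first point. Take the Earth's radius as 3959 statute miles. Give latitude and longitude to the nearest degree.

≈ 20°N, 46°E

Write both endpoints as unit vectors p₁, p₂ with components (cos φ cos λ, cos φ sin λ, sin φ).
The central angle between the endpoints is δ = arccos(p₁·p₂) ≈ 1.808 rad (103.6°). The total great-circle distance is δ·R ≈ 1.808 × 3959 ≈ 7158 mi, so the target fraction is f = 2800/7158 ≈ 0.391.
Interpolate at f ≈ 0.391 with slerp weights a = sin((1−f)δ)/sin δ ≈ 0.917, b = sin(fδ)/sin δ ≈ 0.668.
p = a·p₁ + b·p₂ ≈ (0.648, 0.680, 0.343); φ = arcsin(p_z) ≈ 20.03°, λ = atan2(p_y, p_x) ≈ 46.37°.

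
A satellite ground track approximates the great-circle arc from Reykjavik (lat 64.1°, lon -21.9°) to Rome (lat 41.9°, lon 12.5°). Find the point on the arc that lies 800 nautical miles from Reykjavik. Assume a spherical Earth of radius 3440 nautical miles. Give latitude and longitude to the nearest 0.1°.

≈ lat 55.3°, lon -1.8°

Write both endpoints as unit vectors p₁, p₂ with components (cos φ cos λ, cos φ sin λ, sin φ).
The central angle between the endpoints is δ = arccos(p₁·p₂) ≈ 0.518 rad (29.7°). The total great-circle distance is δ·R ≈ 0.518 × 3440 ≈ 1781 nmi, so the target fraction is f = 800/1781 ≈ 0.449.
Interpolate at f ≈ 0.449 with slerp weights a = sin((1−f)δ)/sin δ ≈ 0.568, b = sin(fδ)/sin δ ≈ 0.466.
p = a·p₁ + b·p₂ ≈ (0.569, -0.018, 0.822); φ = arcsin(p_z) ≈ 55.31°, λ = atan2(p_y, p_x) ≈ -1.77°.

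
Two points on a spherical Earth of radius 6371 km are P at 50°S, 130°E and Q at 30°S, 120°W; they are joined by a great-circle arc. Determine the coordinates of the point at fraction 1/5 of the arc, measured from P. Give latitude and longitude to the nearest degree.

≈ 57°S, 154°E

Write both endpoints as unit vectors p₁, p₂ with components (cos φ cos λ, cos φ sin λ, sin φ).
The central angle between the endpoints is δ = arccos(p₁·p₂) ≈ 1.377 rad (78.9°).
Interpolate at f = 1/5 with slerp weights a = sin((1−f)δ)/sin δ ≈ 0.909, b = sin(fδ)/sin δ ≈ 0.277.
p = a·p₁ + b·p₂ ≈ (-0.496, 0.240, -0.835); φ = arcsin(p_z) ≈ -56.60°, λ = atan2(p_y, p_x) ≈ 154.18°.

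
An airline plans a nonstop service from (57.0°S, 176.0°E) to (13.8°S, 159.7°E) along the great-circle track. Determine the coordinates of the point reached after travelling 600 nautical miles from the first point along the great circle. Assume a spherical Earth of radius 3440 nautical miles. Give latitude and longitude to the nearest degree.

≈ (48°S, 170°E)

Convert each endpoint to a unit vector on the sphere (x = cos φ cos λ, y = cos φ sin λ, z = sin φ).
The central angle between the endpoints is δ = arccos(p₁·p₂) ≈ 0.785 rad (45.0°). The total great-circle distance is δ·R ≈ 0.785 × 3440 ≈ 2699 nmi, so the target fraction is f = 600/2699 ≈ 0.222.
Interpolate at f ≈ 0.222 with slerp weights a = sin((1−f)δ)/sin δ ≈ 0.811, b = sin(fδ)/sin δ ≈ 0.246.
p = a·p₁ + b·p₂ ≈ (-0.664, 0.114, -0.739); φ = arcsin(p_z) ≈ -47.62°, λ = atan2(p_y, p_x) ≈ 170.30°.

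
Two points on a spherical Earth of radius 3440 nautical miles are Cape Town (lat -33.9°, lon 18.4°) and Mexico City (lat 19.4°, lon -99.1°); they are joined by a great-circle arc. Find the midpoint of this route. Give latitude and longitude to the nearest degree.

Convert each endpoint to a unit vector on the sphere (x = cos φ cos λ, y = cos φ sin λ, z = sin φ).
The central angle between the endpoints is δ = arccos(p₁·p₂) ≈ 2.149 rad (123.1°).
Interpolate at f = 1/2 with slerp weights a = sin((1−f)δ)/sin δ ≈ 1.050, b = sin(fδ)/sin δ ≈ 1.050.
p = a·p₁ + b·p₂ ≈ (0.671, -0.703, -0.237); φ = arcsin(p_z) ≈ -13.71°, λ = atan2(p_y, p_x) ≈ -46.36°.

≈ lat -14°, lon -46°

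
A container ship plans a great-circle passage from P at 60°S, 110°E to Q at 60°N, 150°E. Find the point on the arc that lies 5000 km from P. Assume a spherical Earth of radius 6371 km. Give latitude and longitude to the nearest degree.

Convert each endpoint to a unit vector on the sphere (x = cos φ cos λ, y = cos φ sin λ, z = sin φ).
The central angle between the endpoints is δ = arccos(p₁·p₂) ≈ 2.163 rad (124.0°). The total great-circle distance is δ·R ≈ 2.163 × 6371 ≈ 13783 km, so the target fraction is f = 5000/13783 ≈ 0.363.
Interpolate at f ≈ 0.363 with slerp weights a = sin((1−f)δ)/sin δ ≈ 1.183, b = sin(fδ)/sin δ ≈ 0.852.
p = a·p₁ + b·p₂ ≈ (-0.571, 0.769, -0.287); φ = arcsin(p_z) ≈ -16.68°, λ = atan2(p_y, p_x) ≈ 126.61°.

≈ 17°S, 127°E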